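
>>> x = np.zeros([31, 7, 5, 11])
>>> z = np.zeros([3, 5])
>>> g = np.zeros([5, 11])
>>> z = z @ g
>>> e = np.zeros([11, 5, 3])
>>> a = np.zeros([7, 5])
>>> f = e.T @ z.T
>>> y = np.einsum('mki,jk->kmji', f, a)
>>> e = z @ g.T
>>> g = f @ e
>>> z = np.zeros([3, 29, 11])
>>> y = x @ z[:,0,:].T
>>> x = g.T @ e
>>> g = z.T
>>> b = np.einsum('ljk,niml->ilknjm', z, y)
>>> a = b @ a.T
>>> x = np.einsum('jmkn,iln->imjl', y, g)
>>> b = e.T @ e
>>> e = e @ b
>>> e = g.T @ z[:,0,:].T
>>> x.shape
(11, 7, 31, 29)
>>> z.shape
(3, 29, 11)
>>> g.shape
(11, 29, 3)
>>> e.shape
(3, 29, 3)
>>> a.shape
(7, 3, 11, 31, 29, 7)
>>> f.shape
(3, 5, 3)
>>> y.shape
(31, 7, 5, 3)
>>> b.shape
(5, 5)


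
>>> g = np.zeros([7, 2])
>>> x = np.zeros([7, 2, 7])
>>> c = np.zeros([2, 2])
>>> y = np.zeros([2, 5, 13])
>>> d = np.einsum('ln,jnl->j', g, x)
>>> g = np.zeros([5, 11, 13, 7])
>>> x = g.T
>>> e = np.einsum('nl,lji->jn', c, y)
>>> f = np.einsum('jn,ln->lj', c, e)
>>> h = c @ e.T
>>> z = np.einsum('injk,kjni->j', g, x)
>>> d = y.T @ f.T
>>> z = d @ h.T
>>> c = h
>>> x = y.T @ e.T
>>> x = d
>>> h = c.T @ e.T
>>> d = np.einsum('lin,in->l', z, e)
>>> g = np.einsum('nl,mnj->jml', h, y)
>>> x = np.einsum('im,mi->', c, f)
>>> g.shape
(13, 2, 5)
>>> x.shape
()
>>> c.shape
(2, 5)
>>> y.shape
(2, 5, 13)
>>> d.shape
(13,)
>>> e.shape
(5, 2)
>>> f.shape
(5, 2)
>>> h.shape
(5, 5)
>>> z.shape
(13, 5, 2)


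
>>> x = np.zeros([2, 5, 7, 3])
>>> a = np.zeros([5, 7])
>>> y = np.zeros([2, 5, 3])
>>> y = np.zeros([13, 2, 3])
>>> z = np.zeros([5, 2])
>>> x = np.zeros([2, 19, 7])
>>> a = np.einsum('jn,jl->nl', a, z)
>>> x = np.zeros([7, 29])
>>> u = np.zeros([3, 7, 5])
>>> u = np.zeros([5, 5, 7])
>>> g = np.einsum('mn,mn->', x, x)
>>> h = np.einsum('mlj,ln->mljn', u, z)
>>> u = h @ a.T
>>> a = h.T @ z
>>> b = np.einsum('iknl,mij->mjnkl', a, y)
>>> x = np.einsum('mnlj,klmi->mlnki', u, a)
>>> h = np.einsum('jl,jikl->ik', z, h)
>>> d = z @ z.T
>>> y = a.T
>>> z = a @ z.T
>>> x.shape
(5, 7, 5, 2, 2)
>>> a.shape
(2, 7, 5, 2)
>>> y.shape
(2, 5, 7, 2)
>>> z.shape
(2, 7, 5, 5)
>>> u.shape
(5, 5, 7, 7)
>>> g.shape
()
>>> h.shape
(5, 7)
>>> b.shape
(13, 3, 5, 7, 2)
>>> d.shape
(5, 5)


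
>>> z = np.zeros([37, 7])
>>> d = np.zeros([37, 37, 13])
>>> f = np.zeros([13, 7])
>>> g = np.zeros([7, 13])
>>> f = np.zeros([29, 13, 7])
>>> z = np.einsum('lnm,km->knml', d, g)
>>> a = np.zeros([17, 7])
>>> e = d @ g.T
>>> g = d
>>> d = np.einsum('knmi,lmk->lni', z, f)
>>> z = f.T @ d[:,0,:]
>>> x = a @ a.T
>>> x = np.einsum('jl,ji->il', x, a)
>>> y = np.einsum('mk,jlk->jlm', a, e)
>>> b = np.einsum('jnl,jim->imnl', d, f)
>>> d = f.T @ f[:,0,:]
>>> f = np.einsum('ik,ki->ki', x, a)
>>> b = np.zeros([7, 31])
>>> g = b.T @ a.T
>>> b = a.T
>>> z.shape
(7, 13, 37)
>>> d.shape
(7, 13, 7)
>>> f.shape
(17, 7)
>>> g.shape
(31, 17)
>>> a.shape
(17, 7)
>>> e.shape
(37, 37, 7)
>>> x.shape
(7, 17)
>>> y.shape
(37, 37, 17)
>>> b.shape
(7, 17)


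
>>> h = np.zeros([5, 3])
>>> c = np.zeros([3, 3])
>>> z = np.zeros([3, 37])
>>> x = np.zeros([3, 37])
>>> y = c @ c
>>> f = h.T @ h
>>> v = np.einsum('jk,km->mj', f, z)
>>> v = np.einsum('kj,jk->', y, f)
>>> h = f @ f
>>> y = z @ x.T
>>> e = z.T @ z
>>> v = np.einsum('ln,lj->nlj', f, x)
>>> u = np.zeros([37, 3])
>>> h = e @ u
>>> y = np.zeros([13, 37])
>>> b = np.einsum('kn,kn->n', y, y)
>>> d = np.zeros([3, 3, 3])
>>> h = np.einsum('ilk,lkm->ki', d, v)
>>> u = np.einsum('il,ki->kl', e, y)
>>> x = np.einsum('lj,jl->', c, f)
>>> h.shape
(3, 3)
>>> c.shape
(3, 3)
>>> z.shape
(3, 37)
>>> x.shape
()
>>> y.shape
(13, 37)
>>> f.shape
(3, 3)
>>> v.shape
(3, 3, 37)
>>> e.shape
(37, 37)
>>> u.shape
(13, 37)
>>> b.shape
(37,)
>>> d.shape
(3, 3, 3)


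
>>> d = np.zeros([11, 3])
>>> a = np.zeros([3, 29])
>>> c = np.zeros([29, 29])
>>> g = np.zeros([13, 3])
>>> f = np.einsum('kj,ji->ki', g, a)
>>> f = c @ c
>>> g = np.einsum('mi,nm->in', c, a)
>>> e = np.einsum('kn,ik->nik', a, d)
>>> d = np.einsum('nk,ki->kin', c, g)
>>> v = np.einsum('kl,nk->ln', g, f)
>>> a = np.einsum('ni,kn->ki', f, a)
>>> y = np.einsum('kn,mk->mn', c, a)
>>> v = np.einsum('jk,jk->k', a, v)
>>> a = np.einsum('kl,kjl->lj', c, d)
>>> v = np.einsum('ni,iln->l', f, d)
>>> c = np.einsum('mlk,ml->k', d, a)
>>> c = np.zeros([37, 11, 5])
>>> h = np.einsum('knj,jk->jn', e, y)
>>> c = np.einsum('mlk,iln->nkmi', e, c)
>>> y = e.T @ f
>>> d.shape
(29, 3, 29)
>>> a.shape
(29, 3)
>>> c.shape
(5, 3, 29, 37)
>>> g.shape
(29, 3)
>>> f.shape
(29, 29)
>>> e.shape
(29, 11, 3)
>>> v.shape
(3,)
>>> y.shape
(3, 11, 29)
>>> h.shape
(3, 11)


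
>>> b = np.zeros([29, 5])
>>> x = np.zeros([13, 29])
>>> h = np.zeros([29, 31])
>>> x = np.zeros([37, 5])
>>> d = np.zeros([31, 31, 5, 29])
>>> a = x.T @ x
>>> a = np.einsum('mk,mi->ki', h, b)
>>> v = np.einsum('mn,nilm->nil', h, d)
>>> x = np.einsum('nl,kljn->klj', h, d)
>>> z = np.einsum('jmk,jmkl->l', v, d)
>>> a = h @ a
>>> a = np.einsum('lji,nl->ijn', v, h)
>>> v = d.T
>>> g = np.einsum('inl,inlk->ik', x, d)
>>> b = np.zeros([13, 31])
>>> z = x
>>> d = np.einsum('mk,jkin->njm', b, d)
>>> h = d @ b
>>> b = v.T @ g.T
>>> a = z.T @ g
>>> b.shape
(31, 31, 5, 31)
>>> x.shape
(31, 31, 5)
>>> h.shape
(29, 31, 31)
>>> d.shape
(29, 31, 13)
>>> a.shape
(5, 31, 29)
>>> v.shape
(29, 5, 31, 31)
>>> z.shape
(31, 31, 5)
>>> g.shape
(31, 29)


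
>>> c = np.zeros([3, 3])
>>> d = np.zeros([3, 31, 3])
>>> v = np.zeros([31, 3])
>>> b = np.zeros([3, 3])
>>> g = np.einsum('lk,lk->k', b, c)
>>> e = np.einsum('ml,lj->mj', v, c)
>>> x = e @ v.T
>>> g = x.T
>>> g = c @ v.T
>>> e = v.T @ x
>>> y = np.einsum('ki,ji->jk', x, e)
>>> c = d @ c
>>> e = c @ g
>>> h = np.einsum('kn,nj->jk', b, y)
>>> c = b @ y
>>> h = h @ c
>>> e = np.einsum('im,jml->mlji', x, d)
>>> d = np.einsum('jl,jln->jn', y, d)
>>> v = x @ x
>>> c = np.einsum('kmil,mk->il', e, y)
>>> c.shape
(3, 31)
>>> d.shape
(3, 3)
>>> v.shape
(31, 31)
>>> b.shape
(3, 3)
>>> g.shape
(3, 31)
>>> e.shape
(31, 3, 3, 31)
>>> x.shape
(31, 31)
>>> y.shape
(3, 31)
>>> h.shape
(31, 31)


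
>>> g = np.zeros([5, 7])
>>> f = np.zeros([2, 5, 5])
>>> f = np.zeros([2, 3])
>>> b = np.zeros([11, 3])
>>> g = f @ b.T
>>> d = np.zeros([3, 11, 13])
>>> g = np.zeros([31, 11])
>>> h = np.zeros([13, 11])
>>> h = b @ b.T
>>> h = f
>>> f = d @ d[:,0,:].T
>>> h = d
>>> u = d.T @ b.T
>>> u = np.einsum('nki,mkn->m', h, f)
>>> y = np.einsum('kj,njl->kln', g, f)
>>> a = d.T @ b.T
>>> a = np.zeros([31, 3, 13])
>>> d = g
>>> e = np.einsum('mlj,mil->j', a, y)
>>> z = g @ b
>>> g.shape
(31, 11)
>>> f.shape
(3, 11, 3)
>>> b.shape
(11, 3)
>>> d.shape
(31, 11)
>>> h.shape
(3, 11, 13)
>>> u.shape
(3,)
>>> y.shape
(31, 3, 3)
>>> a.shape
(31, 3, 13)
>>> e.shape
(13,)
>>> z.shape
(31, 3)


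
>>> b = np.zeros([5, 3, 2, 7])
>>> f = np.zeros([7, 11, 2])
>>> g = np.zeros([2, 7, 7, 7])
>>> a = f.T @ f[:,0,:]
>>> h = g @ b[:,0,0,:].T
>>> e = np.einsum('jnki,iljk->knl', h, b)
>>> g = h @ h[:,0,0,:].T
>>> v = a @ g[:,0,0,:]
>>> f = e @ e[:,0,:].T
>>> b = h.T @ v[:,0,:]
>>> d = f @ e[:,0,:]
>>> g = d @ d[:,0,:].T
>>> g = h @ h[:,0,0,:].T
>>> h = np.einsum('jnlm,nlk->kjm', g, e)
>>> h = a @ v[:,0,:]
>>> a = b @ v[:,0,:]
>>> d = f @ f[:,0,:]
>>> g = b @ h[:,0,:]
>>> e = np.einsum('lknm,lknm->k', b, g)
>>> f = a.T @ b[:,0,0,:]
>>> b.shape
(5, 7, 7, 2)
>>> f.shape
(2, 7, 7, 2)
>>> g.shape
(5, 7, 7, 2)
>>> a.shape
(5, 7, 7, 2)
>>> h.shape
(2, 11, 2)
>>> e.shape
(7,)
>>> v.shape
(2, 11, 2)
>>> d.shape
(7, 7, 7)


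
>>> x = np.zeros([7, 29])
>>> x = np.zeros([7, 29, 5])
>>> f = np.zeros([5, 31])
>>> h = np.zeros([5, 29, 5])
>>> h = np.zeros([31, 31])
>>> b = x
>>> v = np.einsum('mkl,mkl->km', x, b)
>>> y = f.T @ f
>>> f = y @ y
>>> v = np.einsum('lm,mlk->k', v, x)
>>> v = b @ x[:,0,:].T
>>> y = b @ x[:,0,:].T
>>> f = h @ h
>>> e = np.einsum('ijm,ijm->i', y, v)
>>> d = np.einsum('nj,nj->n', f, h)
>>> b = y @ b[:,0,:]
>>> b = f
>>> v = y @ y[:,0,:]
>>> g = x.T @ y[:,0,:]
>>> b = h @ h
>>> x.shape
(7, 29, 5)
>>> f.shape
(31, 31)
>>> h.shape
(31, 31)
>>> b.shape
(31, 31)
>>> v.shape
(7, 29, 7)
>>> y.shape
(7, 29, 7)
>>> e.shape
(7,)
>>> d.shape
(31,)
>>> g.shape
(5, 29, 7)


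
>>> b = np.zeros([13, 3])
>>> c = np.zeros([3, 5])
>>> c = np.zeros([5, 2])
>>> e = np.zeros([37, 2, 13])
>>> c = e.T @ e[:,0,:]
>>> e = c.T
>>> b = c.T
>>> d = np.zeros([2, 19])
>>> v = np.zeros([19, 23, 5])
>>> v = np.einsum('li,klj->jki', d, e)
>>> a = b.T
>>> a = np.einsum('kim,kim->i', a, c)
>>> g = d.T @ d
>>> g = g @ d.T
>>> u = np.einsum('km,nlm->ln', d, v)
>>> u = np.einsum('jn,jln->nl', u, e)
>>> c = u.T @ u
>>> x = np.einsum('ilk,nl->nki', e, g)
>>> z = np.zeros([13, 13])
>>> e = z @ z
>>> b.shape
(13, 2, 13)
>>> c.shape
(2, 2)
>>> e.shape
(13, 13)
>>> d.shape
(2, 19)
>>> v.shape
(13, 13, 19)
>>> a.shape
(2,)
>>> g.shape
(19, 2)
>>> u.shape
(13, 2)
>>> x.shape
(19, 13, 13)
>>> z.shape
(13, 13)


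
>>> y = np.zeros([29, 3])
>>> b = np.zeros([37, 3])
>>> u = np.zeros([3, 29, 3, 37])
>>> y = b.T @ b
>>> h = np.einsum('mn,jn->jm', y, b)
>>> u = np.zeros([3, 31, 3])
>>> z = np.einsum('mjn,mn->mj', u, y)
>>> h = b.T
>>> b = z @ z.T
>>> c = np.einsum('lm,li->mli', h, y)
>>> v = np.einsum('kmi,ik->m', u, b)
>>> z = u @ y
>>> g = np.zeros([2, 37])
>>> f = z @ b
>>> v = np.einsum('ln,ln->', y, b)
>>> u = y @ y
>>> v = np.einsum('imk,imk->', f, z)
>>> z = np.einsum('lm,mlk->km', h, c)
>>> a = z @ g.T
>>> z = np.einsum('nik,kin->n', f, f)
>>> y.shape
(3, 3)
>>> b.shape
(3, 3)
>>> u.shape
(3, 3)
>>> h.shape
(3, 37)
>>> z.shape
(3,)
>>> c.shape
(37, 3, 3)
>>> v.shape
()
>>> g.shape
(2, 37)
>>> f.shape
(3, 31, 3)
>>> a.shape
(3, 2)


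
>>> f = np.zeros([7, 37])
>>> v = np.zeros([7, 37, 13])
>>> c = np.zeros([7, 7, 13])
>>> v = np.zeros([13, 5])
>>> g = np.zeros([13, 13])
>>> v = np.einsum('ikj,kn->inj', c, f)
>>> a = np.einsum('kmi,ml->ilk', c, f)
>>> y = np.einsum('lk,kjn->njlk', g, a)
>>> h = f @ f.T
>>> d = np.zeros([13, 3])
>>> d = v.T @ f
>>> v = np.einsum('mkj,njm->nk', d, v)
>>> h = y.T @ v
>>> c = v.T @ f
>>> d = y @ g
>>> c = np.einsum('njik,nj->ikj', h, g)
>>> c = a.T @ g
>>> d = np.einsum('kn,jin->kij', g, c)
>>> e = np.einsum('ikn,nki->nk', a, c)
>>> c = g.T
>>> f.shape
(7, 37)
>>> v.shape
(7, 37)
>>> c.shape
(13, 13)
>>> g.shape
(13, 13)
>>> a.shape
(13, 37, 7)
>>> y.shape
(7, 37, 13, 13)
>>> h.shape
(13, 13, 37, 37)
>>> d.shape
(13, 37, 7)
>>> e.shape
(7, 37)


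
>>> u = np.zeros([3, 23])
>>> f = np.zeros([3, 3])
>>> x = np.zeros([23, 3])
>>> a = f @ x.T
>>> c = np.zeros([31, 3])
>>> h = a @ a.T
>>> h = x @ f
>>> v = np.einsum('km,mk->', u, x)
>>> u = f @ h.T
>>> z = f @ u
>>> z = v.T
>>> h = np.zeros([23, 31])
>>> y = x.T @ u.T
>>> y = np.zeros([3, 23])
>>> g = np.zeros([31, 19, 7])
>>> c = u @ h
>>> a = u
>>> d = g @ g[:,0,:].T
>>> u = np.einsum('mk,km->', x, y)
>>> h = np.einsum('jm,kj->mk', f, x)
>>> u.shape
()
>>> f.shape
(3, 3)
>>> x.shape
(23, 3)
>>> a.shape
(3, 23)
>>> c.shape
(3, 31)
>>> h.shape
(3, 23)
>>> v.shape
()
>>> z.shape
()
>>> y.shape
(3, 23)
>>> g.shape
(31, 19, 7)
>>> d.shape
(31, 19, 31)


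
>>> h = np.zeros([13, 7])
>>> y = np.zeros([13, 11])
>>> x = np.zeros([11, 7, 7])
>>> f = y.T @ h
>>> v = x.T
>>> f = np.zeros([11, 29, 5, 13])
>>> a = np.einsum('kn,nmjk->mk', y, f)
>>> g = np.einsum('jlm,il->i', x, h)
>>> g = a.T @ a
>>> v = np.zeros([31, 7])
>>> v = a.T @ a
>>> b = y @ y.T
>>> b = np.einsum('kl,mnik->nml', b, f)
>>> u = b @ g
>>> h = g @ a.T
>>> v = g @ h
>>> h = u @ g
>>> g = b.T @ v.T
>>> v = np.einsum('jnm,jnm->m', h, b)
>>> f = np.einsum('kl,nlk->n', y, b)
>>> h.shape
(29, 11, 13)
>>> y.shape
(13, 11)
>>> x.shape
(11, 7, 7)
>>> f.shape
(29,)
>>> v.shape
(13,)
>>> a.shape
(29, 13)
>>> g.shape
(13, 11, 13)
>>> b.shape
(29, 11, 13)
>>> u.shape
(29, 11, 13)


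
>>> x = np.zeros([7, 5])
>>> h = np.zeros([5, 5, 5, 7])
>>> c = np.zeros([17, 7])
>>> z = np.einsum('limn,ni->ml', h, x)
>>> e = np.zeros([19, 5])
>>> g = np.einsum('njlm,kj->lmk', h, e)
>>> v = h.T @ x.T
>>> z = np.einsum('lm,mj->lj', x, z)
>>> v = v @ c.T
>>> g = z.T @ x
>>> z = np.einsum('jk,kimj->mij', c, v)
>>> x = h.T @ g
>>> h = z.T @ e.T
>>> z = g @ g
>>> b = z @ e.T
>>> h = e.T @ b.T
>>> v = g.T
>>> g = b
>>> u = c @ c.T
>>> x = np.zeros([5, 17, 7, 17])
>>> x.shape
(5, 17, 7, 17)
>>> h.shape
(5, 5)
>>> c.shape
(17, 7)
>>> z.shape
(5, 5)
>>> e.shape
(19, 5)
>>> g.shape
(5, 19)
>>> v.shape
(5, 5)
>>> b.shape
(5, 19)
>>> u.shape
(17, 17)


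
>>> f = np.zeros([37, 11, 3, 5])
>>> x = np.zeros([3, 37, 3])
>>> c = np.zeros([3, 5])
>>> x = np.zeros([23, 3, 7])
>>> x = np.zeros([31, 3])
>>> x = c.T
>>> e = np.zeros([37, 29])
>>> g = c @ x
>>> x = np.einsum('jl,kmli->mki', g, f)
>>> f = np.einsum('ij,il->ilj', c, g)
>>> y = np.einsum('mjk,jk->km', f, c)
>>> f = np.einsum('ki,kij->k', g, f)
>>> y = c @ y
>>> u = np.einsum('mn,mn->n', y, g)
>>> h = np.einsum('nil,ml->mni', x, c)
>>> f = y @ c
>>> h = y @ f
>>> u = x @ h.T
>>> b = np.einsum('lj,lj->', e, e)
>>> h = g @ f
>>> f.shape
(3, 5)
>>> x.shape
(11, 37, 5)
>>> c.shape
(3, 5)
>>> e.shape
(37, 29)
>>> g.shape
(3, 3)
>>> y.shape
(3, 3)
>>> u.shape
(11, 37, 3)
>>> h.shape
(3, 5)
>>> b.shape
()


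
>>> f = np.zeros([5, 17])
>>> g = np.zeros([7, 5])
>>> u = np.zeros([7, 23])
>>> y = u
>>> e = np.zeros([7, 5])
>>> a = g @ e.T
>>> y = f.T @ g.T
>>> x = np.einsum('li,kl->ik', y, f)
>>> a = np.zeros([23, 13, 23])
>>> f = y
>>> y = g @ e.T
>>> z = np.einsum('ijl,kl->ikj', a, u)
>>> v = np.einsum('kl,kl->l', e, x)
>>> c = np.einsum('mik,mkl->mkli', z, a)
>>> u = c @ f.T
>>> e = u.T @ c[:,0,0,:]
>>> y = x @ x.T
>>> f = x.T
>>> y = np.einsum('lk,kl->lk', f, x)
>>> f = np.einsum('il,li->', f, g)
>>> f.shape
()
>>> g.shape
(7, 5)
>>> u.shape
(23, 13, 23, 17)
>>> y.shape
(5, 7)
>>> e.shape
(17, 23, 13, 7)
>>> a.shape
(23, 13, 23)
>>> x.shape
(7, 5)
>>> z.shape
(23, 7, 13)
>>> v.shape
(5,)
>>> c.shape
(23, 13, 23, 7)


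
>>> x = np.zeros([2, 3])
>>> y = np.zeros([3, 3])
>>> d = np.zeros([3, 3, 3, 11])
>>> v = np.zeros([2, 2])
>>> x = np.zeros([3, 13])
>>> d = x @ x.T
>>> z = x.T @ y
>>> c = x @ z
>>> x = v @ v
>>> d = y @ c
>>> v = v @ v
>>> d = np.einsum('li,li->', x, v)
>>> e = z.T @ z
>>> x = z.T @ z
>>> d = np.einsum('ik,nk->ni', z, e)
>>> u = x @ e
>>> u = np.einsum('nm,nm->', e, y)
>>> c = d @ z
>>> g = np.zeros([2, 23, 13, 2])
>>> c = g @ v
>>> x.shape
(3, 3)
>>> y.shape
(3, 3)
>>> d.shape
(3, 13)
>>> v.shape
(2, 2)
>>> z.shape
(13, 3)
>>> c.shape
(2, 23, 13, 2)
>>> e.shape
(3, 3)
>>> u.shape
()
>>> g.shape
(2, 23, 13, 2)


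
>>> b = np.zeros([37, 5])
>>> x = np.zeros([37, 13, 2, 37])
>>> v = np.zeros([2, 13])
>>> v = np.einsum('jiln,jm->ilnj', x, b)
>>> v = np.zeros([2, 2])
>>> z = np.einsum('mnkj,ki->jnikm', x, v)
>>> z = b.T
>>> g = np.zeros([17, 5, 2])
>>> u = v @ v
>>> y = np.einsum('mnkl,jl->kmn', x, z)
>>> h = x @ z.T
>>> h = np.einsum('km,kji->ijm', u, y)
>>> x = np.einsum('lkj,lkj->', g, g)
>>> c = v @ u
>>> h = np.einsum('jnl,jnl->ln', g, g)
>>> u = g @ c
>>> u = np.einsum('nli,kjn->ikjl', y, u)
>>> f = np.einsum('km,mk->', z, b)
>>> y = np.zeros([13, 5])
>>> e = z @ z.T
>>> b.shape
(37, 5)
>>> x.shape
()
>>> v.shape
(2, 2)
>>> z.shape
(5, 37)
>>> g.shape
(17, 5, 2)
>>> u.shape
(13, 17, 5, 37)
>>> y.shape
(13, 5)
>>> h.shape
(2, 5)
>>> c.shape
(2, 2)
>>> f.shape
()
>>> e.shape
(5, 5)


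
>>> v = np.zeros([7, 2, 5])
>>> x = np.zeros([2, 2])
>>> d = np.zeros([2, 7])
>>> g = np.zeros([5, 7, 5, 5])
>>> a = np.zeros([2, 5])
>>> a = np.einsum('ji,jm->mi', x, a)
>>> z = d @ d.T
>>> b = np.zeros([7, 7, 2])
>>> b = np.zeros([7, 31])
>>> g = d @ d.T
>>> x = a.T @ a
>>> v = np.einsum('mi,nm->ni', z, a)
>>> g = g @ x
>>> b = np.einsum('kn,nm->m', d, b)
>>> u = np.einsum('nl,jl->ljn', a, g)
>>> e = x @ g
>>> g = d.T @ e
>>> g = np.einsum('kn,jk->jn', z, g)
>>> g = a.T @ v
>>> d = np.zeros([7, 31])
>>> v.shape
(5, 2)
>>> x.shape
(2, 2)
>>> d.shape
(7, 31)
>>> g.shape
(2, 2)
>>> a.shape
(5, 2)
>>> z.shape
(2, 2)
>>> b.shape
(31,)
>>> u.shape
(2, 2, 5)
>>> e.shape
(2, 2)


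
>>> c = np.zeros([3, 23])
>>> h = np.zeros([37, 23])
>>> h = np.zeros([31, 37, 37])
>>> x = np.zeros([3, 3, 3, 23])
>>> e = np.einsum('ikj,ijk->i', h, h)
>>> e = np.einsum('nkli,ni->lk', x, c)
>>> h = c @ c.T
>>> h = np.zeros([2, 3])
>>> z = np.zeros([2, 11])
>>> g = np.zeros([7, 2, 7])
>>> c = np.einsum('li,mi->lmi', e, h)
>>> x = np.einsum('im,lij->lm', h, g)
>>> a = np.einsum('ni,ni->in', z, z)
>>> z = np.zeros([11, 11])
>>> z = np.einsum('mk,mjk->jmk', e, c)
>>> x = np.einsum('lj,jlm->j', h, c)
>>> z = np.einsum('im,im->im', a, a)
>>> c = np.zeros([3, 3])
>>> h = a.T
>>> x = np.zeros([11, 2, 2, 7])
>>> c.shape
(3, 3)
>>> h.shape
(2, 11)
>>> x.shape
(11, 2, 2, 7)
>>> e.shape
(3, 3)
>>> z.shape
(11, 2)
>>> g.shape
(7, 2, 7)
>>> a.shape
(11, 2)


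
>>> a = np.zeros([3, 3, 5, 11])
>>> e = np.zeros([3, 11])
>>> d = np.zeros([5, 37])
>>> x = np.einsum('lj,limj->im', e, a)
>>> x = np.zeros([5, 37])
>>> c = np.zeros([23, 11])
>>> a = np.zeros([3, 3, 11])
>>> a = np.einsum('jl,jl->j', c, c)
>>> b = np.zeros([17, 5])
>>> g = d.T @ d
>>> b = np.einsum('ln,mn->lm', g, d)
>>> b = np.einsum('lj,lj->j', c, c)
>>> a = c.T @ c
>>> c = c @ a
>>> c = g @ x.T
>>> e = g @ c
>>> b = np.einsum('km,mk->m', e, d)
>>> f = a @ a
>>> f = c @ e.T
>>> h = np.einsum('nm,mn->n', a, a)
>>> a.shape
(11, 11)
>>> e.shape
(37, 5)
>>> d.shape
(5, 37)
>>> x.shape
(5, 37)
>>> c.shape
(37, 5)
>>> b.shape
(5,)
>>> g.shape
(37, 37)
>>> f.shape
(37, 37)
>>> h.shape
(11,)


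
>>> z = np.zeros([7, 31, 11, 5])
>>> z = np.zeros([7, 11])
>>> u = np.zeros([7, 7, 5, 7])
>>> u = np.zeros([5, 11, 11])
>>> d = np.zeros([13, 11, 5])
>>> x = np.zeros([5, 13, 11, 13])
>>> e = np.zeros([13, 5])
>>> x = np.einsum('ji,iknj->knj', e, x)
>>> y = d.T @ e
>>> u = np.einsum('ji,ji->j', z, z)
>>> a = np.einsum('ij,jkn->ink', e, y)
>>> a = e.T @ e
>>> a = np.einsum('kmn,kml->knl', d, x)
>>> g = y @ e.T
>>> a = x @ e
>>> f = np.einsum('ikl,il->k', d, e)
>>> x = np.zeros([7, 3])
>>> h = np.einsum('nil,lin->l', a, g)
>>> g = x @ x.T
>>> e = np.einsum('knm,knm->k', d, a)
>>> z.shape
(7, 11)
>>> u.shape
(7,)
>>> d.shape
(13, 11, 5)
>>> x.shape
(7, 3)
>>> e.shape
(13,)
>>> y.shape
(5, 11, 5)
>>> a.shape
(13, 11, 5)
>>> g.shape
(7, 7)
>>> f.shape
(11,)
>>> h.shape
(5,)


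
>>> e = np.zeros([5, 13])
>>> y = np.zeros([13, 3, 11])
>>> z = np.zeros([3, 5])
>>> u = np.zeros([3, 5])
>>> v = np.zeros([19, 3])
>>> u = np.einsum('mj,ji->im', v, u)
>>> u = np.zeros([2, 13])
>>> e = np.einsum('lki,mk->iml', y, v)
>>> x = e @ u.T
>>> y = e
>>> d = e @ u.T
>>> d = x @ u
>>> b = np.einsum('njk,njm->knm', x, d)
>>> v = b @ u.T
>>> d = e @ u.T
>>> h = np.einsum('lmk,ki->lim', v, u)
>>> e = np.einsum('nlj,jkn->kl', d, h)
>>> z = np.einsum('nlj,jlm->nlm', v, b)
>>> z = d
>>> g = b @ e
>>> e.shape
(13, 19)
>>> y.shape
(11, 19, 13)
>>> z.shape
(11, 19, 2)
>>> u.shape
(2, 13)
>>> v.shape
(2, 11, 2)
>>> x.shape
(11, 19, 2)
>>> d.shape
(11, 19, 2)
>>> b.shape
(2, 11, 13)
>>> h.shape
(2, 13, 11)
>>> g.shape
(2, 11, 19)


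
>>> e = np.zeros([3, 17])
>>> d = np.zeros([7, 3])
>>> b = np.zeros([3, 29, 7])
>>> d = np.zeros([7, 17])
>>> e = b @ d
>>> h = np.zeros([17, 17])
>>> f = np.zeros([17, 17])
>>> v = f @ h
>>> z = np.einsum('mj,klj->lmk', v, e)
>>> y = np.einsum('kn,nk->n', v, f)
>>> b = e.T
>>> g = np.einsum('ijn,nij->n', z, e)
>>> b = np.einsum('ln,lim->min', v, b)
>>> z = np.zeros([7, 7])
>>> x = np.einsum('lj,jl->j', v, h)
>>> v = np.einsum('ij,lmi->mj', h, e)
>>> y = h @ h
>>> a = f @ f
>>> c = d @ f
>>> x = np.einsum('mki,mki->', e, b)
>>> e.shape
(3, 29, 17)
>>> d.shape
(7, 17)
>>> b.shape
(3, 29, 17)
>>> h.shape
(17, 17)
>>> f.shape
(17, 17)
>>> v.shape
(29, 17)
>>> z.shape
(7, 7)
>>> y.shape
(17, 17)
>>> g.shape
(3,)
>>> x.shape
()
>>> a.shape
(17, 17)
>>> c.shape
(7, 17)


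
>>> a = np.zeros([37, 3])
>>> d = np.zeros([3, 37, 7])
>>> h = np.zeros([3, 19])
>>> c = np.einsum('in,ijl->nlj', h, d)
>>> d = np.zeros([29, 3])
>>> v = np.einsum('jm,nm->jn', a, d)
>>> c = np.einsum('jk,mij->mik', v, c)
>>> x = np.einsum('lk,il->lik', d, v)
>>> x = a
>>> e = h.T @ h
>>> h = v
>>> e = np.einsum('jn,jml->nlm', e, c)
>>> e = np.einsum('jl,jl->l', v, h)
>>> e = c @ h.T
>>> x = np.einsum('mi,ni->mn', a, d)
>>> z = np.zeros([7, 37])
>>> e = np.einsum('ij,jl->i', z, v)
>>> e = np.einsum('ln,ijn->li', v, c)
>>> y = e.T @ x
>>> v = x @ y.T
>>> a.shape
(37, 3)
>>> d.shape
(29, 3)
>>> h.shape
(37, 29)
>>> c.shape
(19, 7, 29)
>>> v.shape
(37, 19)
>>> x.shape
(37, 29)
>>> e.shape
(37, 19)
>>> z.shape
(7, 37)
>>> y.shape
(19, 29)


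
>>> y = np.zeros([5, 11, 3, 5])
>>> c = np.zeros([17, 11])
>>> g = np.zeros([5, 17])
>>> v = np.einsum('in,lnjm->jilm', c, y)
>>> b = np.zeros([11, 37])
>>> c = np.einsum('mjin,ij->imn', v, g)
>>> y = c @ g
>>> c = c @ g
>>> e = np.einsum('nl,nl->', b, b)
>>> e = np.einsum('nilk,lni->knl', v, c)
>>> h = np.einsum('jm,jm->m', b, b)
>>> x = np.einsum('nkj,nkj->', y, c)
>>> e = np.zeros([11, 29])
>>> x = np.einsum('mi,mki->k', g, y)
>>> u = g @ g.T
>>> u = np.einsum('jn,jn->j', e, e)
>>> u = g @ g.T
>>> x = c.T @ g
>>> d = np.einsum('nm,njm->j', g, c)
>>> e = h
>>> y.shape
(5, 3, 17)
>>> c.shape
(5, 3, 17)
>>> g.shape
(5, 17)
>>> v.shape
(3, 17, 5, 5)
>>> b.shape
(11, 37)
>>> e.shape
(37,)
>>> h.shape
(37,)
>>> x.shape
(17, 3, 17)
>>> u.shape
(5, 5)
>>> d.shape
(3,)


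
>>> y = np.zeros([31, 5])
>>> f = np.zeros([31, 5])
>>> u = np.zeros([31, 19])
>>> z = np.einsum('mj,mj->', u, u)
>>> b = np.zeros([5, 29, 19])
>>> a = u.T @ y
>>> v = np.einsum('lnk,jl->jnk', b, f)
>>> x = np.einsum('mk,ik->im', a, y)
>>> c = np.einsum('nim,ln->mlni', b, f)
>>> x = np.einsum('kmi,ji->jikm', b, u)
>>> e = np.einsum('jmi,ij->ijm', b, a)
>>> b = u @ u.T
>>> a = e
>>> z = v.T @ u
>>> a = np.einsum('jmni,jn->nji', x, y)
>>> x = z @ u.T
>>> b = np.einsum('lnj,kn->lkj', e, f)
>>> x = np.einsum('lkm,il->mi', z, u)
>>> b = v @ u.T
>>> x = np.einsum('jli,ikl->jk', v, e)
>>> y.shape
(31, 5)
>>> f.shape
(31, 5)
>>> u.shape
(31, 19)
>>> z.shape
(19, 29, 19)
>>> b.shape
(31, 29, 31)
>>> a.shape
(5, 31, 29)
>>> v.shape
(31, 29, 19)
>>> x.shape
(31, 5)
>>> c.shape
(19, 31, 5, 29)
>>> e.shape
(19, 5, 29)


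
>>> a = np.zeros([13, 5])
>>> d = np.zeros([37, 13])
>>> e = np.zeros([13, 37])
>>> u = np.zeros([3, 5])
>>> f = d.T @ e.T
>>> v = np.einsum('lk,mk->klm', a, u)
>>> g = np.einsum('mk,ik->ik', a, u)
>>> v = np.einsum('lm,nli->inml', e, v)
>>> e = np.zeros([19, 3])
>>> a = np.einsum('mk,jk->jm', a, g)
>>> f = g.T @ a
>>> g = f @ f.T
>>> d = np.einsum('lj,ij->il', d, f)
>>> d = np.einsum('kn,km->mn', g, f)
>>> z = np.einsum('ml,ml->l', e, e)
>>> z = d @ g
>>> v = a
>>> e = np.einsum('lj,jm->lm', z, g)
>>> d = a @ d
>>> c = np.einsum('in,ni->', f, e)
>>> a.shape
(3, 13)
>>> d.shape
(3, 5)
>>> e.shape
(13, 5)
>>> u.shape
(3, 5)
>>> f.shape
(5, 13)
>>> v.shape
(3, 13)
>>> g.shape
(5, 5)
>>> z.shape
(13, 5)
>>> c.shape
()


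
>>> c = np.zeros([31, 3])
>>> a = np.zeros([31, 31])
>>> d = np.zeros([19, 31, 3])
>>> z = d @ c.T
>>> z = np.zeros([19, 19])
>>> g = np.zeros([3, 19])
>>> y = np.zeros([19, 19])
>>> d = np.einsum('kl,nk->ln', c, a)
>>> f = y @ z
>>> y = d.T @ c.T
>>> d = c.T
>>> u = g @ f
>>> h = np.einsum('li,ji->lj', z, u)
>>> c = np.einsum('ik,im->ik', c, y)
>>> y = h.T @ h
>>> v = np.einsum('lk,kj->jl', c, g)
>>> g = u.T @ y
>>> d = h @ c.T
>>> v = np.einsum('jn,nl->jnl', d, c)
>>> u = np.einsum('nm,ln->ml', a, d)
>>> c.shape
(31, 3)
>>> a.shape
(31, 31)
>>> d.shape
(19, 31)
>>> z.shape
(19, 19)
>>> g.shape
(19, 3)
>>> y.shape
(3, 3)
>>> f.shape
(19, 19)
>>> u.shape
(31, 19)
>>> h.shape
(19, 3)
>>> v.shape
(19, 31, 3)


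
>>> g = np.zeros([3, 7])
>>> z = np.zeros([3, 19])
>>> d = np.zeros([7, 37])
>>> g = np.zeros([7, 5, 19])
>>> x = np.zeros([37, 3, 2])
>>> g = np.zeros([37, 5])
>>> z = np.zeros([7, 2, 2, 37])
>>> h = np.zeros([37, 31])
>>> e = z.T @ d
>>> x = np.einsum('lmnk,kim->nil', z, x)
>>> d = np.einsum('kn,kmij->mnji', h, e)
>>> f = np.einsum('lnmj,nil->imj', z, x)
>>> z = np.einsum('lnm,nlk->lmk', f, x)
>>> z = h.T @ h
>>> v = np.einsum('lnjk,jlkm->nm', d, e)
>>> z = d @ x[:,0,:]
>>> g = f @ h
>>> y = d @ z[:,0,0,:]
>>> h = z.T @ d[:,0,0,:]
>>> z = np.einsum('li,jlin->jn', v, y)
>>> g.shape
(3, 2, 31)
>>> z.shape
(2, 7)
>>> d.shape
(2, 31, 37, 2)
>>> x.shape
(2, 3, 7)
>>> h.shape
(7, 37, 31, 2)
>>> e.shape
(37, 2, 2, 37)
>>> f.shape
(3, 2, 37)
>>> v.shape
(31, 37)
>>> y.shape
(2, 31, 37, 7)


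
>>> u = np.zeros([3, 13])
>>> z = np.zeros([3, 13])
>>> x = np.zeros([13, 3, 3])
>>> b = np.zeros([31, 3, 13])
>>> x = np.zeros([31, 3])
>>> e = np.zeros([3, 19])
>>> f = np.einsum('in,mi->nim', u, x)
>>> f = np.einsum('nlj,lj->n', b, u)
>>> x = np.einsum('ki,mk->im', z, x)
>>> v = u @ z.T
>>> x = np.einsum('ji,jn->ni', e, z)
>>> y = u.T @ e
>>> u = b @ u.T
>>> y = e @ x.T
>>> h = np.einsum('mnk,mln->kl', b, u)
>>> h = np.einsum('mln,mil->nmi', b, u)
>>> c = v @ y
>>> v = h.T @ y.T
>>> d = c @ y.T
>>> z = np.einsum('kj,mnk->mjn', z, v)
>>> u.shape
(31, 3, 3)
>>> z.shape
(3, 13, 31)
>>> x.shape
(13, 19)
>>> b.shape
(31, 3, 13)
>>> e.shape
(3, 19)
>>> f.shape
(31,)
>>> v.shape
(3, 31, 3)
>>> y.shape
(3, 13)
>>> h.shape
(13, 31, 3)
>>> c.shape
(3, 13)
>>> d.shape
(3, 3)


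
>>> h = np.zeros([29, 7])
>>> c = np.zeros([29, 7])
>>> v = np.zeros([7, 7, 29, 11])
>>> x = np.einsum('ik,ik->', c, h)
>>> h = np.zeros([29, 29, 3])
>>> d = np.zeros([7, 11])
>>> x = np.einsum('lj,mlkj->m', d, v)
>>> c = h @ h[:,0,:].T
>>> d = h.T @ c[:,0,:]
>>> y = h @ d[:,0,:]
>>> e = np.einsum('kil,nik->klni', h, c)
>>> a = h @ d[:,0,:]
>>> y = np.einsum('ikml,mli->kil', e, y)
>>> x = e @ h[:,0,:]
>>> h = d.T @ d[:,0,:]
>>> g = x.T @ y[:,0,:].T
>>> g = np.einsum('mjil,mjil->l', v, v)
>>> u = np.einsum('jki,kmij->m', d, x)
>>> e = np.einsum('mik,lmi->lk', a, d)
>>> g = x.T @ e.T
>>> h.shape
(29, 29, 29)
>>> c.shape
(29, 29, 29)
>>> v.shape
(7, 7, 29, 11)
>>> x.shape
(29, 3, 29, 3)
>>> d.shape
(3, 29, 29)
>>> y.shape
(3, 29, 29)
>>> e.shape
(3, 29)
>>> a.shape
(29, 29, 29)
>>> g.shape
(3, 29, 3, 3)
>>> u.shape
(3,)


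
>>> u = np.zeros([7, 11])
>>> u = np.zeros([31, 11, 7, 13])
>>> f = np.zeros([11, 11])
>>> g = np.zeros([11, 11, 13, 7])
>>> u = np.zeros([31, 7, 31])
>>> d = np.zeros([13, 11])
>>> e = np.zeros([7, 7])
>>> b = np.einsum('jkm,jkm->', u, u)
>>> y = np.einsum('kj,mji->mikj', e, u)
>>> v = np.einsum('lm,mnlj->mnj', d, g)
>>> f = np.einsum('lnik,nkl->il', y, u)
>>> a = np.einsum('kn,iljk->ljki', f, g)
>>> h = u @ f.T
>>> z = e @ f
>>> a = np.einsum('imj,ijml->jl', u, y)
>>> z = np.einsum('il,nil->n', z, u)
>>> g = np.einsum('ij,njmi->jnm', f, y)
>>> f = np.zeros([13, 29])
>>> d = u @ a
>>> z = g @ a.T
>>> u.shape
(31, 7, 31)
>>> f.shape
(13, 29)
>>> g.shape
(31, 31, 7)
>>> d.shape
(31, 7, 7)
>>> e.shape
(7, 7)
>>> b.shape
()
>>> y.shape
(31, 31, 7, 7)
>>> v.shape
(11, 11, 7)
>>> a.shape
(31, 7)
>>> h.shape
(31, 7, 7)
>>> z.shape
(31, 31, 31)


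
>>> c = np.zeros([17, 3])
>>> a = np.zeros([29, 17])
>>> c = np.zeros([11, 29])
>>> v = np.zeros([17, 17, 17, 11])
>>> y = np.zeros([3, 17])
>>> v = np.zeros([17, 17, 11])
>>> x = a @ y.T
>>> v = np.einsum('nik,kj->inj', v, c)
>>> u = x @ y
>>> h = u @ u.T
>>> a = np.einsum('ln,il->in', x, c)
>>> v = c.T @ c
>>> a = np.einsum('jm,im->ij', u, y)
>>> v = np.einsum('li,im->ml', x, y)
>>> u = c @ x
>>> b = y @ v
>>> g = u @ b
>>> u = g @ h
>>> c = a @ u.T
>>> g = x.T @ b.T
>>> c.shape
(3, 11)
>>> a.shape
(3, 29)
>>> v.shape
(17, 29)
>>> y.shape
(3, 17)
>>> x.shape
(29, 3)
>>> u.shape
(11, 29)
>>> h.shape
(29, 29)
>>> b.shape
(3, 29)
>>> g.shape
(3, 3)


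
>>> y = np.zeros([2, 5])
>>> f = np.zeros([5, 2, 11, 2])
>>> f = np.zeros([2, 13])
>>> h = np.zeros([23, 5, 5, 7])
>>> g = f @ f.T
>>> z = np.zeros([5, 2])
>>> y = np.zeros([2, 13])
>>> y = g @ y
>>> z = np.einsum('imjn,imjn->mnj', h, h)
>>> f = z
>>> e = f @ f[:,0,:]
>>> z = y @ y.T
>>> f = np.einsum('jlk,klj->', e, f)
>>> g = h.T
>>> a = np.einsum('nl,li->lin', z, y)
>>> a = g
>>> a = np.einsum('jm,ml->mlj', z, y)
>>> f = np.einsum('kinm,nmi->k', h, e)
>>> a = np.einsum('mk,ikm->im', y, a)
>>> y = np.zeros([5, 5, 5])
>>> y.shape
(5, 5, 5)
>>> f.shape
(23,)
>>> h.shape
(23, 5, 5, 7)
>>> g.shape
(7, 5, 5, 23)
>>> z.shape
(2, 2)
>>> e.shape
(5, 7, 5)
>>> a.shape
(2, 2)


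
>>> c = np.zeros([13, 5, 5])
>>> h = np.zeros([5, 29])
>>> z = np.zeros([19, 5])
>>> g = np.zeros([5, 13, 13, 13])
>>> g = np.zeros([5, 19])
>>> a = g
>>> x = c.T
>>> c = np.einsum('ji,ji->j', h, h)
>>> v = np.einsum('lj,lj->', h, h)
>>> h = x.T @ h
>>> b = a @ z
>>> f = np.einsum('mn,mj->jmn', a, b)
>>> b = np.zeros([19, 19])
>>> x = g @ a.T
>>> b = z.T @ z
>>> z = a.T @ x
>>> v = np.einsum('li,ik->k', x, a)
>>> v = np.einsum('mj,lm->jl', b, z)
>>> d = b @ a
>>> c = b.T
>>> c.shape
(5, 5)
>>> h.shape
(13, 5, 29)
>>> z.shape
(19, 5)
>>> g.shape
(5, 19)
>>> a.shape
(5, 19)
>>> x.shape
(5, 5)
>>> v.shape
(5, 19)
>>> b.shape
(5, 5)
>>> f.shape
(5, 5, 19)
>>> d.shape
(5, 19)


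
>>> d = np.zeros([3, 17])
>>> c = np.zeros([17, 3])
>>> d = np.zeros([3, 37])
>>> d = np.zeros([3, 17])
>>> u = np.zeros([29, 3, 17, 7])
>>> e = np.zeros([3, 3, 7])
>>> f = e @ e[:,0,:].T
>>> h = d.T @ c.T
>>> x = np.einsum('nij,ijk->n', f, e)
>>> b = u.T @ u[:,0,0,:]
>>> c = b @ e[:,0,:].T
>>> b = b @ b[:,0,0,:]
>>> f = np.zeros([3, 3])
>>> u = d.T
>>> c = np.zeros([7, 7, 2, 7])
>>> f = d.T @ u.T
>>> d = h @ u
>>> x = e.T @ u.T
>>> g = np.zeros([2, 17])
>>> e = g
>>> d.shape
(17, 3)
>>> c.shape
(7, 7, 2, 7)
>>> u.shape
(17, 3)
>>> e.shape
(2, 17)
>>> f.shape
(17, 17)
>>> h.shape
(17, 17)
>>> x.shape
(7, 3, 17)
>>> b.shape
(7, 17, 3, 7)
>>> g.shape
(2, 17)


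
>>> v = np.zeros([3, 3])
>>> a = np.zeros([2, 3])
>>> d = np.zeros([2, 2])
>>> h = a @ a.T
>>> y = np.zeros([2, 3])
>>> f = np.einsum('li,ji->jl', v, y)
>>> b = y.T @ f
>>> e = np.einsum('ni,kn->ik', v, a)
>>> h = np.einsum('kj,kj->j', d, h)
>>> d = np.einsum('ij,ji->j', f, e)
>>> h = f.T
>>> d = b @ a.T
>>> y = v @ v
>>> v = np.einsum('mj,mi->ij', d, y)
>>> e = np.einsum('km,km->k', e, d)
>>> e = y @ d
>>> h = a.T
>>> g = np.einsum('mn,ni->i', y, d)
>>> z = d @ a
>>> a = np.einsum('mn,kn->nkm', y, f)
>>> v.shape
(3, 2)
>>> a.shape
(3, 2, 3)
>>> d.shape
(3, 2)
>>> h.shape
(3, 2)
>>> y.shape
(3, 3)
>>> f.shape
(2, 3)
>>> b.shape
(3, 3)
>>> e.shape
(3, 2)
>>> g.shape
(2,)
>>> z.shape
(3, 3)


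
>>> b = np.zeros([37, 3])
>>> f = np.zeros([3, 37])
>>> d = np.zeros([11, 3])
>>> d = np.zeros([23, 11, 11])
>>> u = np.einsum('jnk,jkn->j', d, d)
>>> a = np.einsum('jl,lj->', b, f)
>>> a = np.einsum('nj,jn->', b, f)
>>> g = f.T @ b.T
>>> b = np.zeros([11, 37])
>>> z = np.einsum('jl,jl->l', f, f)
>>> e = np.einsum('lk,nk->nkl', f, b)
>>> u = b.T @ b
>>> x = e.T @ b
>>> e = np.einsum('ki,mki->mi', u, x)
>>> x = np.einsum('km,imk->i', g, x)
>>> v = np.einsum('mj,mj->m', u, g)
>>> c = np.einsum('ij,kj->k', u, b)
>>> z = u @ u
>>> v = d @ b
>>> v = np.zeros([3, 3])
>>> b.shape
(11, 37)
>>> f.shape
(3, 37)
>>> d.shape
(23, 11, 11)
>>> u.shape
(37, 37)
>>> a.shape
()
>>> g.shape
(37, 37)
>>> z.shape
(37, 37)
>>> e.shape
(3, 37)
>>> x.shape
(3,)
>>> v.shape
(3, 3)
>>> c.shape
(11,)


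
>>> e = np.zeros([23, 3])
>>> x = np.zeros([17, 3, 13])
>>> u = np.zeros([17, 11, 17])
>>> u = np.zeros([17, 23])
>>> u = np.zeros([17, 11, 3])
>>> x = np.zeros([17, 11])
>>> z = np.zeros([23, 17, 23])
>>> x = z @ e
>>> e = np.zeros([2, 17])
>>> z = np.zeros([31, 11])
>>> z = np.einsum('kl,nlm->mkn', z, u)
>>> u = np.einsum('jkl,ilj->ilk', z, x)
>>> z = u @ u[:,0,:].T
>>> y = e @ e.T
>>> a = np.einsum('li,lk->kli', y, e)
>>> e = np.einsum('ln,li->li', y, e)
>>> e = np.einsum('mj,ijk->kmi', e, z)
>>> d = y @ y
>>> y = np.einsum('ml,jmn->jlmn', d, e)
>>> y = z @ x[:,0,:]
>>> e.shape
(23, 2, 23)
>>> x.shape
(23, 17, 3)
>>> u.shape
(23, 17, 31)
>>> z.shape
(23, 17, 23)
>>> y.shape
(23, 17, 3)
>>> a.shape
(17, 2, 2)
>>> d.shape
(2, 2)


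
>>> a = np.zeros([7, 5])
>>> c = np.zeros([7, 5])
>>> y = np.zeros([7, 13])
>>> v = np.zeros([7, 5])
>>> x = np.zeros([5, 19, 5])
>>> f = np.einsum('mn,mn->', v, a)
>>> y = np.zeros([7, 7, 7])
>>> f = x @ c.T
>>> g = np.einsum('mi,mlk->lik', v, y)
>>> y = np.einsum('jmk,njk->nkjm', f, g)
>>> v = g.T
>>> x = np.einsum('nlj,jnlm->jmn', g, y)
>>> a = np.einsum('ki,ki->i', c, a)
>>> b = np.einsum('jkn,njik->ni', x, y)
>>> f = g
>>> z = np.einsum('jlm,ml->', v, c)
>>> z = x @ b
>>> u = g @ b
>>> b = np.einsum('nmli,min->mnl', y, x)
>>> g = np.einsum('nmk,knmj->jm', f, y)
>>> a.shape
(5,)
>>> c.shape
(7, 5)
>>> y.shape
(7, 7, 5, 19)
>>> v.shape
(7, 5, 7)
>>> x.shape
(7, 19, 7)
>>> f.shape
(7, 5, 7)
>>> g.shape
(19, 5)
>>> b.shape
(7, 7, 5)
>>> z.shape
(7, 19, 5)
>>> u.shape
(7, 5, 5)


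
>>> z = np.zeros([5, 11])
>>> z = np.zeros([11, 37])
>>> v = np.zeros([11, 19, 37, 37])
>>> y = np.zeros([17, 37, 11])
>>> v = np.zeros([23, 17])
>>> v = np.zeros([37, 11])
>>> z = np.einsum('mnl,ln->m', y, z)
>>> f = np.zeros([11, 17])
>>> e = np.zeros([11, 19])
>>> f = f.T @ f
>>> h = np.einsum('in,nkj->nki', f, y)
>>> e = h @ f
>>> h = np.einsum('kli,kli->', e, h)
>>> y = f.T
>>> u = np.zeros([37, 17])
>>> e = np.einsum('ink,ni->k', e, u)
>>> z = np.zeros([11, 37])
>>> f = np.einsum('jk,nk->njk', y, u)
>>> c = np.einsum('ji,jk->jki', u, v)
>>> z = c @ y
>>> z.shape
(37, 11, 17)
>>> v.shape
(37, 11)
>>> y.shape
(17, 17)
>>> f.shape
(37, 17, 17)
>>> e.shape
(17,)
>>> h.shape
()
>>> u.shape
(37, 17)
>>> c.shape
(37, 11, 17)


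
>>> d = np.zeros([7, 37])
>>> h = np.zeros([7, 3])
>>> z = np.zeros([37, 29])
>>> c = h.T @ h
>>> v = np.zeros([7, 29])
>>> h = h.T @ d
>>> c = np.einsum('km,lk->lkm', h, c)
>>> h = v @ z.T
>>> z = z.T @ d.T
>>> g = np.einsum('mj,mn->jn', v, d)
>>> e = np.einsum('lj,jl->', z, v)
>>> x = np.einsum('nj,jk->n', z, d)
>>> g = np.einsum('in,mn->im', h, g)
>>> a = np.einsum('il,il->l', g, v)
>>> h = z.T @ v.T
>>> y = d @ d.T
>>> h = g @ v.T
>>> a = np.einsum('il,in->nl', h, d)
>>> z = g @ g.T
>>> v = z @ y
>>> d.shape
(7, 37)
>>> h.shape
(7, 7)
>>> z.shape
(7, 7)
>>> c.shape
(3, 3, 37)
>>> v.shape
(7, 7)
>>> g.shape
(7, 29)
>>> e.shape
()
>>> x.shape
(29,)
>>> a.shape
(37, 7)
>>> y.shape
(7, 7)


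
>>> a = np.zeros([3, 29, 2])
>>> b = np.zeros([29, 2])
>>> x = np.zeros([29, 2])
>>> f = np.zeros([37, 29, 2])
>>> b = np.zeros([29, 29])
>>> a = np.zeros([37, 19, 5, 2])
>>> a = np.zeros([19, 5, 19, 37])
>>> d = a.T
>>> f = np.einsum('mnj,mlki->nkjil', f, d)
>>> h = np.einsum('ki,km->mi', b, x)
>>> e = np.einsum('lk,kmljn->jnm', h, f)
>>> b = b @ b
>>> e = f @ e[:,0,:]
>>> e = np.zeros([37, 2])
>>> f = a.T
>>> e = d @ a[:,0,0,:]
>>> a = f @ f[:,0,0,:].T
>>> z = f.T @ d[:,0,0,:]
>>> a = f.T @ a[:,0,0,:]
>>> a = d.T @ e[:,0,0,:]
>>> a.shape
(19, 5, 19, 37)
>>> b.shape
(29, 29)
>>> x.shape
(29, 2)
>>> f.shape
(37, 19, 5, 19)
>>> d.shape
(37, 19, 5, 19)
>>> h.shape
(2, 29)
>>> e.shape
(37, 19, 5, 37)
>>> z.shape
(19, 5, 19, 19)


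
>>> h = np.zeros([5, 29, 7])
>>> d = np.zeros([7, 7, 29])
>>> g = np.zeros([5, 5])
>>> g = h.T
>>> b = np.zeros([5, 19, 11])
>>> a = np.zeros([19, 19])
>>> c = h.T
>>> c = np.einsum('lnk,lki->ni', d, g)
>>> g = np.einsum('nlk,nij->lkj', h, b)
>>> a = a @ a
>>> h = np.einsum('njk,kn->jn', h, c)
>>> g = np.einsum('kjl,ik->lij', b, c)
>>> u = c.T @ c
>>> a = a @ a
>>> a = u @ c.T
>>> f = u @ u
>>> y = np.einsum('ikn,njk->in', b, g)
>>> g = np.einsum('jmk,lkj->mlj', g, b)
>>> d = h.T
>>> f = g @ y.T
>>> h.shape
(29, 5)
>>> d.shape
(5, 29)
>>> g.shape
(7, 5, 11)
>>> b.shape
(5, 19, 11)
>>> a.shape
(5, 7)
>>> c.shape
(7, 5)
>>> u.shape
(5, 5)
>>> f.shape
(7, 5, 5)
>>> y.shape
(5, 11)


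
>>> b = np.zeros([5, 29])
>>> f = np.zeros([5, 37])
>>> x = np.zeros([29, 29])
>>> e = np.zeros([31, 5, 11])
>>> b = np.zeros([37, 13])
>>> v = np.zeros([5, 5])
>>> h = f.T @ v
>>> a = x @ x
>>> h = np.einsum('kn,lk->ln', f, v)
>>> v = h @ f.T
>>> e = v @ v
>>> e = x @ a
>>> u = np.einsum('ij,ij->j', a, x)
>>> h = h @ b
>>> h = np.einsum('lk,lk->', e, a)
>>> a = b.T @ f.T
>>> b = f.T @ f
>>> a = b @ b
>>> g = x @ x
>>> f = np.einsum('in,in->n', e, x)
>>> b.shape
(37, 37)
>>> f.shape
(29,)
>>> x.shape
(29, 29)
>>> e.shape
(29, 29)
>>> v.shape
(5, 5)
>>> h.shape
()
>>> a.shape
(37, 37)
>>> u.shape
(29,)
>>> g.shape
(29, 29)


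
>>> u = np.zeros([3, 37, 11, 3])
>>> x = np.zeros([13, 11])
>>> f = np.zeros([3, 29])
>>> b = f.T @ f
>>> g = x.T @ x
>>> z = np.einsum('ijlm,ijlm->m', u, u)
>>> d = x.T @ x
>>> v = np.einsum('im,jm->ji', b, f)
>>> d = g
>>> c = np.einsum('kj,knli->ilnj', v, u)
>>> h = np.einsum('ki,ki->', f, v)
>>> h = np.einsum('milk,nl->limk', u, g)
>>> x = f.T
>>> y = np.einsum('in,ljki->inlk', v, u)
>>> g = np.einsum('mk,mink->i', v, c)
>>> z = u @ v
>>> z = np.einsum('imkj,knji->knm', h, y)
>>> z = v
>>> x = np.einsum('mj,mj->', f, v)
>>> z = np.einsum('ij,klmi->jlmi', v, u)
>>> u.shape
(3, 37, 11, 3)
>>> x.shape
()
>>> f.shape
(3, 29)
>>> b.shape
(29, 29)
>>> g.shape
(11,)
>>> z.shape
(29, 37, 11, 3)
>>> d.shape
(11, 11)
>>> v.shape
(3, 29)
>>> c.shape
(3, 11, 37, 29)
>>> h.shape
(11, 37, 3, 3)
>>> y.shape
(3, 29, 3, 11)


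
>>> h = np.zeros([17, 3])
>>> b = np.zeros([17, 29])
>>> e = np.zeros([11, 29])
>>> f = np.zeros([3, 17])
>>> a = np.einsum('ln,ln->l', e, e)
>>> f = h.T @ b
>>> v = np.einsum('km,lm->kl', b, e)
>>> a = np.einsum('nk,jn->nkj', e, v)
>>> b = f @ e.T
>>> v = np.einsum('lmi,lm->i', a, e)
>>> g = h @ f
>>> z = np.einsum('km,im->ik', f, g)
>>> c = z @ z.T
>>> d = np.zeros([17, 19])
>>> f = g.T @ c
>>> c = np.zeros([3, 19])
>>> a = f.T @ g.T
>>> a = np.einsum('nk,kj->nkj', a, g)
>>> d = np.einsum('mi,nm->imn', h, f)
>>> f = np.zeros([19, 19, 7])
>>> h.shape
(17, 3)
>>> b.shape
(3, 11)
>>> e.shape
(11, 29)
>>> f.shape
(19, 19, 7)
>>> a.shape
(17, 17, 29)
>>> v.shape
(17,)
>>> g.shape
(17, 29)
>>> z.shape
(17, 3)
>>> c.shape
(3, 19)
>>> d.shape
(3, 17, 29)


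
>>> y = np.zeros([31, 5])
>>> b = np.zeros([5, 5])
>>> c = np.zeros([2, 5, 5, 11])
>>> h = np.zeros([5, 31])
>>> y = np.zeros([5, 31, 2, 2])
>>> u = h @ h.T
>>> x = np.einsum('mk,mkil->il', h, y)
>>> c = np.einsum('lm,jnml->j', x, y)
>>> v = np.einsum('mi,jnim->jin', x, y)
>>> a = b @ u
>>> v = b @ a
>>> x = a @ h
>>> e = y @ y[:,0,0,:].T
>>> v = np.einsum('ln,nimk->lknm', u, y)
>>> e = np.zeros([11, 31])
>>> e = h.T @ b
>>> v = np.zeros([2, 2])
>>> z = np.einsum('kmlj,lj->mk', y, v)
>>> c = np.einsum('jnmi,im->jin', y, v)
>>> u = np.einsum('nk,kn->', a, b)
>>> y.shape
(5, 31, 2, 2)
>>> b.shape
(5, 5)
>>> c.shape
(5, 2, 31)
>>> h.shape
(5, 31)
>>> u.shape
()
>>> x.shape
(5, 31)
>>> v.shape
(2, 2)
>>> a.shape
(5, 5)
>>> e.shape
(31, 5)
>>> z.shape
(31, 5)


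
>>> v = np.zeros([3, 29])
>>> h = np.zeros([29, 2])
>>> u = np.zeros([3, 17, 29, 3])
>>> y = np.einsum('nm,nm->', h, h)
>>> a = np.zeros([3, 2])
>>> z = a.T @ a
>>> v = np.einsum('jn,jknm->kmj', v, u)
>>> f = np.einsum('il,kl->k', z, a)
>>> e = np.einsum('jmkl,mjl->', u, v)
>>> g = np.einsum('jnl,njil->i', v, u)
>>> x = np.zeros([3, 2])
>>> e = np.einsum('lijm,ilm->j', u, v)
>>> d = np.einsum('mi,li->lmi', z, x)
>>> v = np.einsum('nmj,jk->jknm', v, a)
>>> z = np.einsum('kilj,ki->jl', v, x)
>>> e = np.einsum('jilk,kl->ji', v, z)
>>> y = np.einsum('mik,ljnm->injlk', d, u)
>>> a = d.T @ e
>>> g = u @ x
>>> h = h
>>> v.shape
(3, 2, 17, 3)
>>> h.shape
(29, 2)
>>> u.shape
(3, 17, 29, 3)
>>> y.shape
(2, 29, 17, 3, 2)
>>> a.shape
(2, 2, 2)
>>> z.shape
(3, 17)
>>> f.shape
(3,)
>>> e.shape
(3, 2)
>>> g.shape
(3, 17, 29, 2)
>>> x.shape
(3, 2)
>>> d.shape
(3, 2, 2)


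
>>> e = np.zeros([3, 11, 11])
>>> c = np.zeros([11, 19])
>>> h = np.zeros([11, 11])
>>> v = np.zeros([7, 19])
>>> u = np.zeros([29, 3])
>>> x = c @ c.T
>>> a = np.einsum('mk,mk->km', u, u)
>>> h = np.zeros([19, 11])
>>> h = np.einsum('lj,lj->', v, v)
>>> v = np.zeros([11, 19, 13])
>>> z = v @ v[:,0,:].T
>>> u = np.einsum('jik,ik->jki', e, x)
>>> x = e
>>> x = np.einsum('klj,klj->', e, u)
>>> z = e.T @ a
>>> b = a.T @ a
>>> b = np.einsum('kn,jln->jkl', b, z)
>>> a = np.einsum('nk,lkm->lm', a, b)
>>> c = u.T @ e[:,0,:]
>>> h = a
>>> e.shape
(3, 11, 11)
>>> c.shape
(11, 11, 11)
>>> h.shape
(11, 11)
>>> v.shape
(11, 19, 13)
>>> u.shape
(3, 11, 11)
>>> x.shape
()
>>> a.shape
(11, 11)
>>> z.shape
(11, 11, 29)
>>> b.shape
(11, 29, 11)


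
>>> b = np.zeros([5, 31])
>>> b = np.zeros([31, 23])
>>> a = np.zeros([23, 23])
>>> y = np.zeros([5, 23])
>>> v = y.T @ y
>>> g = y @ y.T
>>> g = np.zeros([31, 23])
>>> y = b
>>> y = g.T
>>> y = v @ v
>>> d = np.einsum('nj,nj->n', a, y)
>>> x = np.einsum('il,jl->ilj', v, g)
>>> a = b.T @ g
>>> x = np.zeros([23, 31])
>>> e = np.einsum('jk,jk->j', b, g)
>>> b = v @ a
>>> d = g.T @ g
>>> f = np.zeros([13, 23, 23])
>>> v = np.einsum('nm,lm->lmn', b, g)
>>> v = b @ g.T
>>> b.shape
(23, 23)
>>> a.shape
(23, 23)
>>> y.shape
(23, 23)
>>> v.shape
(23, 31)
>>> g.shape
(31, 23)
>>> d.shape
(23, 23)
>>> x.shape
(23, 31)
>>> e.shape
(31,)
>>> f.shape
(13, 23, 23)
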